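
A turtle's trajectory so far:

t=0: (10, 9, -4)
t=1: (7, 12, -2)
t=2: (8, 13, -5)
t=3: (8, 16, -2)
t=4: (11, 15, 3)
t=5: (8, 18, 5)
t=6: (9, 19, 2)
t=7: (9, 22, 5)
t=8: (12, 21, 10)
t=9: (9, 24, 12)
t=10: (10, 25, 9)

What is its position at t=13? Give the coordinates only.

The moves between consecutive positions are (-3, +3, +2), (+1, +1, -3), (+0, +3, +3), (+3, -1, +5), (-3, +3, +2), (+1, +1, -3), (+0, +3, +3), (+3, -1, +5), (-3, +3, +2), (+1, +1, -3); they repeat the 4-cycle [(-3, +3, +2), (+1, +1, -3), (+0, +3, +3), (+3, -1, +5)].
step 11: apply (+0, +3, +3) → (10, 28, 12)
step 12: apply (+3, -1, +5) → (13, 27, 17)
step 13: apply (-3, +3, +2) → (10, 30, 19)

(10, 30, 19)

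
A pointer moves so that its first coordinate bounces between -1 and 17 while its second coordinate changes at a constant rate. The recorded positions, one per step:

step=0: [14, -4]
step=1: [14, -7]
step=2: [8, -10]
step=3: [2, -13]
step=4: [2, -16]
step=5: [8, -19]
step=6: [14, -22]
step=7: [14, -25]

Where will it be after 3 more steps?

[2, -34]

The first coordinate travels 6 per step and bounces off the walls at -1 and 17.
  step 8: 14 → 8
  step 9: 8 → 2
  step 10: 2 → 2
The second coordinate changes by -3 each step: at step 10 it is -34.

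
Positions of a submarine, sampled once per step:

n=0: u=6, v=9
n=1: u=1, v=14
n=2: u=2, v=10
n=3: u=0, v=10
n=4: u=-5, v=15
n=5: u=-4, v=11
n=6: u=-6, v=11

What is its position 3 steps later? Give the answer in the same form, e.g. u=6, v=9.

u=-12, v=12

Step-to-step displacements: (-5, +5), (+1, -4), (-2, +0), (-5, +5), (+1, -4), (-2, +0) — a repeating cycle of length 3.
step 7: apply (-5, +5) → u=-11, v=16
step 8: apply (+1, -4) → u=-10, v=12
step 9: apply (-2, +0) → u=-12, v=12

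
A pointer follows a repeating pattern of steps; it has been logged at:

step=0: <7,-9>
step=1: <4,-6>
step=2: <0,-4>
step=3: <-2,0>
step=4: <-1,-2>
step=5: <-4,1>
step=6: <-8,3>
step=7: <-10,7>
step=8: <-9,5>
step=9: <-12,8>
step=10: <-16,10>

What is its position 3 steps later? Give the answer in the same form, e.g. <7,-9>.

<-20,15>

The moves between consecutive positions are <-3,+3>, <-4,+2>, <-2,+4>, <+1,-2>, <-3,+3>, <-4,+2>, <-2,+4>, <+1,-2>, <-3,+3>, <-4,+2>; they repeat the 4-cycle [<-3,+3>, <-4,+2>, <-2,+4>, <+1,-2>].
step 11: apply <-2,+4> → <-18,14>
step 12: apply <+1,-2> → <-17,12>
step 13: apply <-3,+3> → <-20,15>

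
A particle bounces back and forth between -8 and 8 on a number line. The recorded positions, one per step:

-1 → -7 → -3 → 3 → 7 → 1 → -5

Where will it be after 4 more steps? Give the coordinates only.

The value reflects between -8 and 8, moving 6 per step.
  step 7: -5 → -5
  step 8: -5 → 1
  step 9: 1 → 7
  step 10: 7 → 3

3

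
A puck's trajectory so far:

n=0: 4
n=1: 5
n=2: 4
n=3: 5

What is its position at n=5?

Step-to-step displacements: +1, -1, +1; each is -1× the previous.
step 4: 5 − 1 → 4
step 5: 4 + 1 → 5

5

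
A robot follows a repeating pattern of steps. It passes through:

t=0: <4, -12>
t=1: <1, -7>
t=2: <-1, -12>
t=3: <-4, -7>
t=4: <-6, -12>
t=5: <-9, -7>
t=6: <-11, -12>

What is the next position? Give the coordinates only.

The moves between consecutive positions are <-3, +5>, <-2, -5>, <-3, +5>, <-2, -5>, <-3, +5>, <-2, -5>; they repeat the 2-cycle [<-3, +5>, <-2, -5>].
step 7: apply <-3, +5> → <-14, -7>

<-14, -7>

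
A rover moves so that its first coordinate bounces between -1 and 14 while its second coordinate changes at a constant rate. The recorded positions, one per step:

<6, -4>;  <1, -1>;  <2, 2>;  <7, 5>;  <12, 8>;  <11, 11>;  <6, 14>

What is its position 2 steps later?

The first coordinate reflects between -1 and 14, moving 5 per step.
  step 7: 6 → 1
  step 8: 1 → 2
The second coordinate changes by +3 each step: at step 8 it is 20.

<2, 20>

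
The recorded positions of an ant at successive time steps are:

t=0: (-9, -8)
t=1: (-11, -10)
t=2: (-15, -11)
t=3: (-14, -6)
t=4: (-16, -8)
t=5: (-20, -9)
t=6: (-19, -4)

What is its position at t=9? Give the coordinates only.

(-24, -2)

The moves between consecutive positions are (-2, -2), (-4, -1), (+1, +5), (-2, -2), (-4, -1), (+1, +5); they repeat the 3-cycle [(-2, -2), (-4, -1), (+1, +5)].
step 7: apply (-2, -2) → (-21, -6)
step 8: apply (-4, -1) → (-25, -7)
step 9: apply (+1, +5) → (-24, -2)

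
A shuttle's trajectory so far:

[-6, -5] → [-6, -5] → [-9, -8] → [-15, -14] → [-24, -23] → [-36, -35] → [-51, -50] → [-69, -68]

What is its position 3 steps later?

Successive displacements: [+0, +0], [-3, -3], [-6, -6], [-9, -9], [-12, -12], [-15, -15], [-18, -18] — each changes by [-3, -3].
step 8: [-69, -68] + [-21, -21] → [-90, -89]
step 9: [-90, -89] + [-24, -24] → [-114, -113]
step 10: [-114, -113] + [-27, -27] → [-141, -140]

[-141, -140]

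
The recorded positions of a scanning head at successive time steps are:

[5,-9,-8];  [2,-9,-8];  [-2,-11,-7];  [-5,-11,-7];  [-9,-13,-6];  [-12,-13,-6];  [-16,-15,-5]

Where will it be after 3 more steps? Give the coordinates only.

Differencing gives [-3,+0,+0], [-4,-2,+1], [-3,+0,+0], [-4,-2,+1], [-3,+0,+0], [-4,-2,+1]. This is the pattern [-3,+0,+0], [-4,-2,+1] repeated.
step 7: apply [-3,+0,+0] → [-19,-15,-5]
step 8: apply [-4,-2,+1] → [-23,-17,-4]
step 9: apply [-3,+0,+0] → [-26,-17,-4]

[-26,-17,-4]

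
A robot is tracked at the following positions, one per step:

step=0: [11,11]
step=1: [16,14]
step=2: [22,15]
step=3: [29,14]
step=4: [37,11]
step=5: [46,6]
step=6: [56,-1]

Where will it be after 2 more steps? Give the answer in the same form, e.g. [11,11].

[79,-21]

First differences are [+5,+3], [+6,+1], [+7,-1], [+8,-3], [+9,-5], [+10,-7]; their common second difference is [+1,-2] (constant acceleration).
step 7: [56,-1] + [+11,-9] → [67,-10]
step 8: [67,-10] + [+12,-11] → [79,-21]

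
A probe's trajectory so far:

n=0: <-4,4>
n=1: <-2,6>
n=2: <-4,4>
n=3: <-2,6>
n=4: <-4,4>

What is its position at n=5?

Step-to-step displacements: <+2,+2>, <-2,-2>, <+2,+2>, <-2,-2>; each is -1× the previous.
step 5: <-4,4> + <+2,+2> → <-2,6>

<-2,6>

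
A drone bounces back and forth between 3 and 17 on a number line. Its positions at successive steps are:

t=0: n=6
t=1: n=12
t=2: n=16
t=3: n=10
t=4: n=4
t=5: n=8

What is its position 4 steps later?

n=4

The value reflects between 3 and 17, moving 6 per step.
  step 6: 8 → 14
  step 7: 14 → 14
  step 8: 14 → 8
  step 9: 8 → 4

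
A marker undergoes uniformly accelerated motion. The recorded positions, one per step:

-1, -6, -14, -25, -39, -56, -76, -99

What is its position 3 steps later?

-186

Taking differences between consecutive positions: -5, -8, -11, -14, -17, -20, -23. These grow by -3 each step.
step 8: -99 − 26 → -125
step 9: -125 − 29 → -154
step 10: -154 − 32 → -186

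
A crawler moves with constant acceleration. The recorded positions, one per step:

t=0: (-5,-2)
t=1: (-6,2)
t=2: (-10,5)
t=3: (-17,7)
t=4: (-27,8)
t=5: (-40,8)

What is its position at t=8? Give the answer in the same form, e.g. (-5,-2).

(-97,2)

First differences are (-1,+4), (-4,+3), (-7,+2), (-10,+1), (-13,+0); their common second difference is (-3,-1) (constant acceleration).
step 6: (-40,8) + (-16,-1) → (-56,7)
step 7: (-56,7) + (-19,-2) → (-75,5)
step 8: (-75,5) + (-22,-3) → (-97,2)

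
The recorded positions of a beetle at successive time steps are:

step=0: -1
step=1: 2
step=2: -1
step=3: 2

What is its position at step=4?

Step-to-step displacements: +3, -3, +3; each is -1× the previous.
step 4: 2 − 3 → -1

-1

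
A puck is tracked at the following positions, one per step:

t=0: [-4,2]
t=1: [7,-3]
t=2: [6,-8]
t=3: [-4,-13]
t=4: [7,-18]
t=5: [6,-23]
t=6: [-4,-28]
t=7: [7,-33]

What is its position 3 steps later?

The first coordinate repeats the cycle [-4, 7, 6] with period 3; step 10 mod 3 = 1, giving 7.
The second coordinate changes by -5 each step, so at step 10 it is 2 + 10·(-5) = -48.

[7,-48]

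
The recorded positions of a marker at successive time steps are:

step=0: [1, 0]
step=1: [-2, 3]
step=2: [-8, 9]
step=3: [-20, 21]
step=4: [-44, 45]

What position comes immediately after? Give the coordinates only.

Consecutive displacements [-3, +3], [-6, +6], [-12, +12], [-24, +24] scale by a factor of 2 each step.
step 5: [-44, 45] + [-48, +48] → [-92, 93]

[-92, 93]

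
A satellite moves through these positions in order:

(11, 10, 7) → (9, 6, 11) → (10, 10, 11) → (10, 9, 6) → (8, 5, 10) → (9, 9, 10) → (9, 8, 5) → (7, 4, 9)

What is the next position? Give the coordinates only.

The moves between consecutive positions are (-2, -4, +4), (+1, +4, +0), (+0, -1, -5), (-2, -4, +4), (+1, +4, +0), (+0, -1, -5), (-2, -4, +4); they repeat the 3-cycle [(-2, -4, +4), (+1, +4, +0), (+0, -1, -5)].
step 8: apply (+1, +4, +0) → (8, 8, 9)

(8, 8, 9)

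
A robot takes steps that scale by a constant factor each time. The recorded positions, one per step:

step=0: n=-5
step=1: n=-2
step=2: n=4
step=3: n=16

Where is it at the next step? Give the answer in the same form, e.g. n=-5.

n=40

Step-to-step displacements: +3, +6, +12; each is 2× the previous.
step 4: 16 + 24 → n=40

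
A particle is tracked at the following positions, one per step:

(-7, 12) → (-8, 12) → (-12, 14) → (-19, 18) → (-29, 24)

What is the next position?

(-42, 32)

Taking differences between consecutive positions: (-1, +0), (-4, +2), (-7, +4), (-10, +6). These grow by (-3, +2) each step.
step 5: (-29, 24) + (-13, +8) → (-42, 32)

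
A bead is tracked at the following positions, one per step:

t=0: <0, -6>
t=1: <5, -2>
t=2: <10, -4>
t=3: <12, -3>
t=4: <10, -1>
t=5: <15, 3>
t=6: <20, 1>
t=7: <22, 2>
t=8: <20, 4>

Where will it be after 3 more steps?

<32, 7>

Differencing gives <+5, +4>, <+5, -2>, <+2, +1>, <-2, +2>, <+5, +4>, <+5, -2>, <+2, +1>, <-2, +2>. This is the pattern <+5, +4>, <+5, -2>, <+2, +1>, <-2, +2> repeated.
step 9: apply <+5, +4> → <25, 8>
step 10: apply <+5, -2> → <30, 6>
step 11: apply <+2, +1> → <32, 7>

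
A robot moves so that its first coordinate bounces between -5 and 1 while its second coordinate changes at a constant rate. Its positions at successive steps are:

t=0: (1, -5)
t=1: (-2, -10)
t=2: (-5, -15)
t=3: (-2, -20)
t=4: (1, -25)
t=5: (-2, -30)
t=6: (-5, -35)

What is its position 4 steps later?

(-5, -55)

The first coordinate travels 3 per step and bounces off the walls at -5 and 1.
  step 7: -5 → -2
  step 8: -2 → 1
  step 9: 1 → -2
  step 10: -2 → -5
The second coordinate changes by -5 each step: at step 10 it is -55.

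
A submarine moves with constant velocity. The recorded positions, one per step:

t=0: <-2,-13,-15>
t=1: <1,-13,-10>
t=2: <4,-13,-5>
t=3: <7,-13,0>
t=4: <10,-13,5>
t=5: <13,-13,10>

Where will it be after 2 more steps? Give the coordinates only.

The position changes by <+3,+0,+5> every step.
step 6: <13,-13,10> + <+3,+0,+5> → <16,-13,15>
step 7: <16,-13,15> + <+3,+0,+5> → <19,-13,20>

<19,-13,20>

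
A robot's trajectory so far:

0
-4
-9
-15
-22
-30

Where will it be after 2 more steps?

Successive displacements: -4, -5, -6, -7, -8 — each changes by -1.
step 6: -30 − 9 → -39
step 7: -39 − 10 → -49

-49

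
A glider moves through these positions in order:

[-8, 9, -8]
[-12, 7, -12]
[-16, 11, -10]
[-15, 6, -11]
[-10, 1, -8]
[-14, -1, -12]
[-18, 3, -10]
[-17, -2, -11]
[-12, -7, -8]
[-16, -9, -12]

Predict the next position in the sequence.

[-20, -5, -10]

Differencing gives [-4, -2, -4], [-4, +4, +2], [+1, -5, -1], [+5, -5, +3], [-4, -2, -4], [-4, +4, +2], [+1, -5, -1], [+5, -5, +3], [-4, -2, -4]. This is the pattern [-4, -2, -4], [-4, +4, +2], [+1, -5, -1], [+5, -5, +3] repeated.
step 10: apply [-4, +4, +2] → [-20, -5, -10]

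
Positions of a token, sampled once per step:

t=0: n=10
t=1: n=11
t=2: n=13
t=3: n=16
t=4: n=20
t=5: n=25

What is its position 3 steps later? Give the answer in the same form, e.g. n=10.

First differences are +1, +2, +3, +4, +5; their common second difference is +1 (constant acceleration).
step 6: 25 + 6 → n=31
step 7: 31 + 7 → n=38
step 8: 38 + 8 → n=46

n=46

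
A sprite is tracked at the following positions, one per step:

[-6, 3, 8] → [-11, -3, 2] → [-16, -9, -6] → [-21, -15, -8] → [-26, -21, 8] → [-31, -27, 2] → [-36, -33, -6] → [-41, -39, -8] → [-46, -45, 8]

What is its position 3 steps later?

First: linear, -5 per step → -61 at step 11.
Second: linear, -6 per step → -63 at step 11.
Third: cycles through 8, 2, -6, -8 every 4 steps. Step 11 lands at position 3 of the cycle → -8.

[-61, -63, -8]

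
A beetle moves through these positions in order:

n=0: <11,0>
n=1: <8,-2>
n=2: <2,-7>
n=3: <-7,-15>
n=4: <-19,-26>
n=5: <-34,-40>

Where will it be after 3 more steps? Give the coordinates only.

Taking differences between consecutive positions: <-3,-2>, <-6,-5>, <-9,-8>, <-12,-11>, <-15,-14>. These grow by <-3,-3> each step.
step 6: <-34,-40> + <-18,-17> → <-52,-57>
step 7: <-52,-57> + <-21,-20> → <-73,-77>
step 8: <-73,-77> + <-24,-23> → <-97,-100>

<-97,-100>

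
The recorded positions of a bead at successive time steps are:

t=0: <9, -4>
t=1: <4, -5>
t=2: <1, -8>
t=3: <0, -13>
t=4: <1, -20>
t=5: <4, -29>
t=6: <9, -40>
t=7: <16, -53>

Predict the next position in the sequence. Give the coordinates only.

<25, -68>

Successive displacements: <-5, -1>, <-3, -3>, <-1, -5>, <+1, -7>, <+3, -9>, <+5, -11>, <+7, -13> — each changes by <+2, -2>.
step 8: <16, -53> + <+9, -15> → <25, -68>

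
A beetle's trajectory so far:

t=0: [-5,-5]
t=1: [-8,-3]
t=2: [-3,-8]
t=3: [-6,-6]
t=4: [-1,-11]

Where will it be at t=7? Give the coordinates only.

Differencing gives [-3,+2], [+5,-5], [-3,+2], [+5,-5]. This is the pattern [-3,+2], [+5,-5] repeated.
step 5: apply [-3,+2] → [-4,-9]
step 6: apply [+5,-5] → [1,-14]
step 7: apply [-3,+2] → [-2,-12]

[-2,-12]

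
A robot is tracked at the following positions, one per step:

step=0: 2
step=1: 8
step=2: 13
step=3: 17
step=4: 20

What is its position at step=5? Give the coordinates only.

22

Successive displacements: +6, +5, +4, +3 — each changes by -1.
step 5: 20 + 2 → 22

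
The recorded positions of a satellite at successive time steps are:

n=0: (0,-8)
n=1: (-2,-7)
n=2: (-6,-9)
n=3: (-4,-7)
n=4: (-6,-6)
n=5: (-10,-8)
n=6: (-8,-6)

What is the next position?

Differencing gives (-2,+1), (-4,-2), (+2,+2), (-2,+1), (-4,-2), (+2,+2). This is the pattern (-2,+1), (-4,-2), (+2,+2) repeated.
step 7: apply (-2,+1) → (-10,-5)

(-10,-5)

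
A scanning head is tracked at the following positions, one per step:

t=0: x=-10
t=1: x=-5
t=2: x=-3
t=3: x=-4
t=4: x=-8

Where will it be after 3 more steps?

Successive displacements: +5, +2, -1, -4 — each changes by -3.
step 5: -8 − 7 → x=-15
step 6: -15 − 10 → x=-25
step 7: -25 − 13 → x=-38

x=-38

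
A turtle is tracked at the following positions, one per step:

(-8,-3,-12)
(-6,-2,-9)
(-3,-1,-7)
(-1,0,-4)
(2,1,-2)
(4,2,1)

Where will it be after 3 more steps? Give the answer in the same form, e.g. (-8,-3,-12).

Differencing gives (+2,+1,+3), (+3,+1,+2), (+2,+1,+3), (+3,+1,+2), (+2,+1,+3). This is the pattern (+2,+1,+3), (+3,+1,+2) repeated.
step 6: apply (+3,+1,+2) → (7,3,3)
step 7: apply (+2,+1,+3) → (9,4,6)
step 8: apply (+3,+1,+2) → (12,5,8)

(12,5,8)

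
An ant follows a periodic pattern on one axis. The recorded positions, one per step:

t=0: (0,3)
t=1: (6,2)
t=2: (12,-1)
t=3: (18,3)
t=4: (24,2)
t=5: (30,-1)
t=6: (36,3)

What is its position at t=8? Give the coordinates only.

The first coordinate changes by +6 each step, so at step 8 it is 0 + 8·(6) = 48.
The second coordinate repeats the cycle [3, 2, -1] with period 3; step 8 mod 3 = 2, giving -1.

(48,-1)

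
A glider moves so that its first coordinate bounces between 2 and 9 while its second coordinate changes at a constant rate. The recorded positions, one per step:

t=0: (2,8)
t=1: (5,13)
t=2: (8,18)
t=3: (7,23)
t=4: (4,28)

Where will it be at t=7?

(9,43)

The first coordinate travels 3 per step and bounces off the walls at 2 and 9.
  step 5: 4 → 3
  step 6: 3 → 6
  step 7: 6 → 9
The second coordinate changes by +5 each step: at step 7 it is 43.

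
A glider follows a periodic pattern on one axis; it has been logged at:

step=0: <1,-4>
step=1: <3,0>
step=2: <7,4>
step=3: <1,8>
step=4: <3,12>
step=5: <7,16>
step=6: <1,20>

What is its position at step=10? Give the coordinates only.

The first coordinate repeats the cycle [1, 3, 7] with period 3; step 10 mod 3 = 1, giving 3.
The second coordinate changes by +4 each step, so at step 10 it is -4 + 10·(4) = 36.

<3,36>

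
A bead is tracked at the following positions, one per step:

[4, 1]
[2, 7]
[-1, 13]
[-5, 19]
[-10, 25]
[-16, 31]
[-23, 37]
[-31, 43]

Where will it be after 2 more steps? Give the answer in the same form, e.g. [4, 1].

First differences are [-2, +6], [-3, +6], [-4, +6], [-5, +6], [-6, +6], [-7, +6], [-8, +6]; their common second difference is [-1, +0] (constant acceleration).
step 8: [-31, 43] + [-9, +6] → [-40, 49]
step 9: [-40, 49] + [-10, +6] → [-50, 55]

[-50, 55]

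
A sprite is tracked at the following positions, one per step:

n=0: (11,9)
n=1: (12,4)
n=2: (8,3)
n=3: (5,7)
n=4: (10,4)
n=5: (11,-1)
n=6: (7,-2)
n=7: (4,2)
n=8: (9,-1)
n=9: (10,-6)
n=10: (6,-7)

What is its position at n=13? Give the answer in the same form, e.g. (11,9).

(9,-11)

The moves between consecutive positions are (+1,-5), (-4,-1), (-3,+4), (+5,-3), (+1,-5), (-4,-1), (-3,+4), (+5,-3), (+1,-5), (-4,-1); they repeat the 4-cycle [(+1,-5), (-4,-1), (-3,+4), (+5,-3)].
step 11: apply (-3,+4) → (3,-3)
step 12: apply (+5,-3) → (8,-6)
step 13: apply (+1,-5) → (9,-11)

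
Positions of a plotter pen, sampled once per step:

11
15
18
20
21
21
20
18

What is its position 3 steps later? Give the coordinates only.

Successive displacements: +4, +3, +2, +1, +0, -1, -2 — each changes by -1.
step 8: 18 − 3 → 15
step 9: 15 − 4 → 11
step 10: 11 − 5 → 6

6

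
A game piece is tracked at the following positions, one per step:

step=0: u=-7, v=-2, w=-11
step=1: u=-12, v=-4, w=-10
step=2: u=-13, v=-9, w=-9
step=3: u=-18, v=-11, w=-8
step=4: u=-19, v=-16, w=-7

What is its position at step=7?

u=-30, v=-25, w=-4

Differencing gives (-5,-2,+1), (-1,-5,+1), (-5,-2,+1), (-1,-5,+1). This is the pattern (-5,-2,+1), (-1,-5,+1) repeated.
step 5: apply (-5,-2,+1) → u=-24, v=-18, w=-6
step 6: apply (-1,-5,+1) → u=-25, v=-23, w=-5
step 7: apply (-5,-2,+1) → u=-30, v=-25, w=-4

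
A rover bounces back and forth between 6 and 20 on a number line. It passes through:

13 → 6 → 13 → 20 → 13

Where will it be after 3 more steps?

20

The value travels 7 per step and bounces off the walls at 6 and 20.
  step 5: 13 → 6
  step 6: 6 → 13
  step 7: 13 → 20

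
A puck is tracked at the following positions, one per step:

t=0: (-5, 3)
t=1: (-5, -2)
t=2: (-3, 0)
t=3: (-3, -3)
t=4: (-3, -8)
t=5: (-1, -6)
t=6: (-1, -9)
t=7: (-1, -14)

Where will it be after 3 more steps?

The moves between consecutive positions are (+0, -5), (+2, +2), (+0, -3), (+0, -5), (+2, +2), (+0, -3), (+0, -5); they repeat the 3-cycle [(+0, -5), (+2, +2), (+0, -3)].
step 8: apply (+2, +2) → (1, -12)
step 9: apply (+0, -3) → (1, -15)
step 10: apply (+0, -5) → (1, -20)

(1, -20)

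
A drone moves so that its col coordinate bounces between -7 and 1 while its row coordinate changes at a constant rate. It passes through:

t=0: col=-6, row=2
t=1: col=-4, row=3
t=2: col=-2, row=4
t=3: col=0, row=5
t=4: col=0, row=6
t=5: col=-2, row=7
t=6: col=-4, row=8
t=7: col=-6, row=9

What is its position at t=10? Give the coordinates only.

The col coordinate travels 2 per step and bounces off the walls at -7 and 1.
  step 8: -6 → -6
  step 9: -6 → -4
  step 10: -4 → -2
The row coordinate changes by +1 each step: at step 10 it is 12.

col=-2, row=12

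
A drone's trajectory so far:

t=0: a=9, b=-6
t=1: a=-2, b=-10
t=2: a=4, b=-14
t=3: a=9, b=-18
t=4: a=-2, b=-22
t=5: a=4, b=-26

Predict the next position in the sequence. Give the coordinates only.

a=9, b=-30

A: cycles through 9, -2, 4 every 3 steps. Step 6 lands at position 0 of the cycle → 9.
B: linear, -4 per step → -30 at step 6.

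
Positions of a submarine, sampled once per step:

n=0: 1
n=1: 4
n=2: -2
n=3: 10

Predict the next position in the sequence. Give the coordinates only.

-14

Step-to-step displacements: +3, -6, +12; each is -2× the previous.
step 4: 10 − 24 → -14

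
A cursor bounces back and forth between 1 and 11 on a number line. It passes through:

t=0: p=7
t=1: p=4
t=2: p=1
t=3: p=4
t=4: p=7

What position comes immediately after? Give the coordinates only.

p=10

The value reflects between 1 and 11, moving 3 per step.
  step 5: 7 → 10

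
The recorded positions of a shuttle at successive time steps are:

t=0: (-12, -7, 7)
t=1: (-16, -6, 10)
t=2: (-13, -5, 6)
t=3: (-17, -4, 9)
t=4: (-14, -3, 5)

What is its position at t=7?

Step-to-step displacements: (-4, +1, +3), (+3, +1, -4), (-4, +1, +3), (+3, +1, -4) — a repeating cycle of length 2.
step 5: apply (-4, +1, +3) → (-18, -2, 8)
step 6: apply (+3, +1, -4) → (-15, -1, 4)
step 7: apply (-4, +1, +3) → (-19, 0, 7)

(-19, 0, 7)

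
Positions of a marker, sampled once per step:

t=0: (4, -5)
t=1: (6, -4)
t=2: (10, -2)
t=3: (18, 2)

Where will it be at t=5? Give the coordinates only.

Consecutive displacements (+2, +1), (+4, +2), (+8, +4) scale by a factor of 2 each step.
step 4: (18, 2) + (+16, +8) → (34, 10)
step 5: (34, 10) + (+32, +16) → (66, 26)

(66, 26)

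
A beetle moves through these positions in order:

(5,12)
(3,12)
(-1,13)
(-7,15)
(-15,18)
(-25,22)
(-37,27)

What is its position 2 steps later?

Taking differences between consecutive positions: (-2,+0), (-4,+1), (-6,+2), (-8,+3), (-10,+4), (-12,+5). These grow by (-2,+1) each step.
step 7: (-37,27) + (-14,+6) → (-51,33)
step 8: (-51,33) + (-16,+7) → (-67,40)

(-67,40)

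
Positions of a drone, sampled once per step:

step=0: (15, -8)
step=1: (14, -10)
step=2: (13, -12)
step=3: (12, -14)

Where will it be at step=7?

Each step adds (-1, -2) to the position.
step 4: (12, -14) + (-1, -2) → (11, -16)
step 5: (11, -16) + (-1, -2) → (10, -18)
step 6: (10, -18) + (-1, -2) → (9, -20)
step 7: (9, -20) + (-1, -2) → (8, -22)

(8, -22)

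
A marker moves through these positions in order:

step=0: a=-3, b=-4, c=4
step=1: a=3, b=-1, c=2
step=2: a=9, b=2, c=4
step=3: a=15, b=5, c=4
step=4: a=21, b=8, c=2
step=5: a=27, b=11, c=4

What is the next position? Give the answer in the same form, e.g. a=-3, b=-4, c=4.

a=33, b=14, c=4

The a coordinate changes by +6 each step, so at step 6 it is -3 + 6·(6) = 33.
The b coordinate changes by +3 each step, so at step 6 it is -4 + 6·(3) = 14.
The c coordinate repeats the cycle [4, 2, 4] with period 3; step 6 mod 3 = 0, giving 4.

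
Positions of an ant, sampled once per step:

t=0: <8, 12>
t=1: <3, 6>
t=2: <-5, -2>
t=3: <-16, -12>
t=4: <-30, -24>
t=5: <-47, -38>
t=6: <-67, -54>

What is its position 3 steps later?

<-145, -114>

First differences are <-5, -6>, <-8, -8>, <-11, -10>, <-14, -12>, <-17, -14>, <-20, -16>; their common second difference is <-3, -2> (constant acceleration).
step 7: <-67, -54> + <-23, -18> → <-90, -72>
step 8: <-90, -72> + <-26, -20> → <-116, -92>
step 9: <-116, -92> + <-29, -22> → <-145, -114>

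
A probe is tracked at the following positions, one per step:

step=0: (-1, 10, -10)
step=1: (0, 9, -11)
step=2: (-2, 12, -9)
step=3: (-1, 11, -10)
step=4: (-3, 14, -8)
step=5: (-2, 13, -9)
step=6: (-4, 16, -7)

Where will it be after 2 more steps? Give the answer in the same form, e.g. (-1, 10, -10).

The moves between consecutive positions are (+1, -1, -1), (-2, +3, +2), (+1, -1, -1), (-2, +3, +2), (+1, -1, -1), (-2, +3, +2); they repeat the 2-cycle [(+1, -1, -1), (-2, +3, +2)].
step 7: apply (+1, -1, -1) → (-3, 15, -8)
step 8: apply (-2, +3, +2) → (-5, 18, -6)

(-5, 18, -6)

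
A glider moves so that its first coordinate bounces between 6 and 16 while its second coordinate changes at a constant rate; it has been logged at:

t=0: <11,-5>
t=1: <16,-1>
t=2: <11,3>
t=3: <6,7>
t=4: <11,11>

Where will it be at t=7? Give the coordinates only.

<6,23>

The first coordinate reflects between 6 and 16, moving 5 per step.
  step 5: 11 → 16
  step 6: 16 → 11
  step 7: 11 → 6
The second coordinate changes by +4 each step: at step 7 it is 23.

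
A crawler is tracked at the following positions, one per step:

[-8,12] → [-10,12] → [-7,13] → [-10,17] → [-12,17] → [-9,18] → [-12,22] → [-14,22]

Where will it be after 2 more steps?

Step-to-step displacements: [-2,+0], [+3,+1], [-3,+4], [-2,+0], [+3,+1], [-3,+4], [-2,+0] — a repeating cycle of length 3.
step 8: apply [+3,+1] → [-11,23]
step 9: apply [-3,+4] → [-14,27]

[-14,27]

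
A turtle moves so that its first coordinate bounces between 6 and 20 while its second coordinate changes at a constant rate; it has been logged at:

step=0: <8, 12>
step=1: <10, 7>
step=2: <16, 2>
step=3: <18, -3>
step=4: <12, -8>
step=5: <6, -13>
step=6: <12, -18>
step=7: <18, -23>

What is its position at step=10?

The first coordinate reflects between 6 and 20, moving 6 per step.
  step 8: 18 → 16
  step 9: 16 → 10
  step 10: 10 → 8
The second coordinate changes by -5 each step: at step 10 it is -38.

<8, -38>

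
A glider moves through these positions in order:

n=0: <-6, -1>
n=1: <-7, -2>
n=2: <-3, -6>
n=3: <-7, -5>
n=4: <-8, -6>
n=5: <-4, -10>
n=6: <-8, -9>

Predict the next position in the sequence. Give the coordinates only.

Differencing gives <-1, -1>, <+4, -4>, <-4, +1>, <-1, -1>, <+4, -4>, <-4, +1>. This is the pattern <-1, -1>, <+4, -4>, <-4, +1> repeated.
step 7: apply <-1, -1> → <-9, -10>

<-9, -10>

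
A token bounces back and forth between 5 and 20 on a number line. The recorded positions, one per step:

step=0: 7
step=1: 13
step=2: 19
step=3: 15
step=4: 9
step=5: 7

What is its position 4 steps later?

The value reflects between 5 and 20, moving 6 per step.
  step 6: 7 → 13
  step 7: 13 → 19
  step 8: 19 → 15
  step 9: 15 → 9

9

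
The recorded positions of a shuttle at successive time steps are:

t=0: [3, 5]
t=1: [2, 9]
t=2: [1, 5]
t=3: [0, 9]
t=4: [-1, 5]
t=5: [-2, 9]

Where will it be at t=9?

[-6, 9]

First: linear, -1 per step → -6 at step 9.
Second: cycles through 5, 9 every 2 steps. Step 9 lands at position 1 of the cycle → 9.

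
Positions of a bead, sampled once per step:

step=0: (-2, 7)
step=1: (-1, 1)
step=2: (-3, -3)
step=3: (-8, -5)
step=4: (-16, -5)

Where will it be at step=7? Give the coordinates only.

First differences are (+1, -6), (-2, -4), (-5, -2), (-8, +0); their common second difference is (-3, +2) (constant acceleration).
step 5: (-16, -5) + (-11, +2) → (-27, -3)
step 6: (-27, -3) + (-14, +4) → (-41, 1)
step 7: (-41, 1) + (-17, +6) → (-58, 7)

(-58, 7)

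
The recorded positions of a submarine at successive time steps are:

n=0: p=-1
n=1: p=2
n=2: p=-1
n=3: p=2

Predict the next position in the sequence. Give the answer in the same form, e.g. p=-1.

The jumps are +3, -3, +3 — a geometric progression with ratio -1.
step 4: 2 − 3 → p=-1

p=-1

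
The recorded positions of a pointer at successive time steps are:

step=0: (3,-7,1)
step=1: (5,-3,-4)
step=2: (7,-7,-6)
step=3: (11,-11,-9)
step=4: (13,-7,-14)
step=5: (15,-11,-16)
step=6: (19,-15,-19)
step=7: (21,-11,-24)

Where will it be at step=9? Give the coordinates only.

Differencing gives (+2,+4,-5), (+2,-4,-2), (+4,-4,-3), (+2,+4,-5), (+2,-4,-2), (+4,-4,-3), (+2,+4,-5). This is the pattern (+2,+4,-5), (+2,-4,-2), (+4,-4,-3) repeated.
step 8: apply (+2,-4,-2) → (23,-15,-26)
step 9: apply (+4,-4,-3) → (27,-19,-29)

(27,-19,-29)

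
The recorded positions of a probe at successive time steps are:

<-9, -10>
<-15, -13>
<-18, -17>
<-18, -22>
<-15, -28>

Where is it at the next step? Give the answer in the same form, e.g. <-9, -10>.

First differences are <-6, -3>, <-3, -4>, <+0, -5>, <+3, -6>; their common second difference is <+3, -1> (constant acceleration).
step 5: <-15, -28> + <+6, -7> → <-9, -35>

<-9, -35>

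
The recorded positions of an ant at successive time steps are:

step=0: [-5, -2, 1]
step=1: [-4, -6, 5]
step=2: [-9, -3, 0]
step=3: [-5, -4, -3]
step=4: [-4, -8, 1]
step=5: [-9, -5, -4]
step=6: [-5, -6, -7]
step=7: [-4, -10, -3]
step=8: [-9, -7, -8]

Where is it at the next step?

[-5, -8, -11]

Differencing gives [+1, -4, +4], [-5, +3, -5], [+4, -1, -3], [+1, -4, +4], [-5, +3, -5], [+4, -1, -3], [+1, -4, +4], [-5, +3, -5]. This is the pattern [+1, -4, +4], [-5, +3, -5], [+4, -1, -3] repeated.
step 9: apply [+4, -1, -3] → [-5, -8, -11]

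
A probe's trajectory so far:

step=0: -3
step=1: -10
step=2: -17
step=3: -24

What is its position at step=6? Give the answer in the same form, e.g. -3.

-45

Constant displacement of -7 per step.
step 4: -24 − 7 → -31
step 5: -31 − 7 → -38
step 6: -38 − 7 → -45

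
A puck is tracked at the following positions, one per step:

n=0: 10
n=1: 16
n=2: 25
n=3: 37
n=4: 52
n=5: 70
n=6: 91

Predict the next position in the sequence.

First differences are +6, +9, +12, +15, +18, +21; their common second difference is +3 (constant acceleration).
step 7: 91 + 24 → 115

115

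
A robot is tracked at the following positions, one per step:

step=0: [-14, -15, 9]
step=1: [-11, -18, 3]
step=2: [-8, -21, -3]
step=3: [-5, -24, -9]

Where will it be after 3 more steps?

The position changes by [+3, -3, -6] every step.
step 4: [-5, -24, -9] + [+3, -3, -6] → [-2, -27, -15]
step 5: [-2, -27, -15] + [+3, -3, -6] → [1, -30, -21]
step 6: [1, -30, -21] + [+3, -3, -6] → [4, -33, -27]

[4, -33, -27]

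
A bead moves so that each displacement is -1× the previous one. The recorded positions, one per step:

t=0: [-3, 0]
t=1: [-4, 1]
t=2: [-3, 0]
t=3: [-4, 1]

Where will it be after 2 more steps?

[-4, 1]

Step-to-step displacements: [-1, +1], [+1, -1], [-1, +1]; each is -1× the previous.
step 4: [-4, 1] + [+1, -1] → [-3, 0]
step 5: [-3, 0] + [-1, +1] → [-4, 1]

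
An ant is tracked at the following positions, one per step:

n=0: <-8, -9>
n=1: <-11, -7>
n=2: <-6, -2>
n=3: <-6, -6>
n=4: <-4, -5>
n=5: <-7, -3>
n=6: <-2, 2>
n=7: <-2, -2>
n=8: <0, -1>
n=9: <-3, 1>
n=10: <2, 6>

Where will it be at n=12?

<4, 3>

Differencing gives <-3, +2>, <+5, +5>, <+0, -4>, <+2, +1>, <-3, +2>, <+5, +5>, <+0, -4>, <+2, +1>, <-3, +2>, <+5, +5>. This is the pattern <-3, +2>, <+5, +5>, <+0, -4>, <+2, +1> repeated.
step 11: apply <+0, -4> → <2, 2>
step 12: apply <+2, +1> → <4, 3>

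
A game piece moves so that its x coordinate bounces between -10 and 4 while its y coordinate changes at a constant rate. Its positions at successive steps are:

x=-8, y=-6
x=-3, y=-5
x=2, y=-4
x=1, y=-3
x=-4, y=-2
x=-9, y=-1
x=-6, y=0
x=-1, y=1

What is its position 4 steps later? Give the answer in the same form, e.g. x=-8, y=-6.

The x coordinate travels 5 per step and bounces off the walls at -10 and 4.
  step 8: -1 → 4
  step 9: 4 → -1
  step 10: -1 → -6
  step 11: -6 → -9
The y coordinate changes by +1 each step: at step 11 it is 5.

x=-9, y=5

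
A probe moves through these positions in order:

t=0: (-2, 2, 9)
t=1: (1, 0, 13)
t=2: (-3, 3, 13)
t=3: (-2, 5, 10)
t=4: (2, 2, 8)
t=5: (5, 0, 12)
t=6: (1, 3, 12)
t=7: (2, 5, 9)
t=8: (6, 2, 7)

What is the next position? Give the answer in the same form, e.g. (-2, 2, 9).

(9, 0, 11)

Differencing gives (+3, -2, +4), (-4, +3, +0), (+1, +2, -3), (+4, -3, -2), (+3, -2, +4), (-4, +3, +0), (+1, +2, -3), (+4, -3, -2). This is the pattern (+3, -2, +4), (-4, +3, +0), (+1, +2, -3), (+4, -3, -2) repeated.
step 9: apply (+3, -2, +4) → (9, 0, 11)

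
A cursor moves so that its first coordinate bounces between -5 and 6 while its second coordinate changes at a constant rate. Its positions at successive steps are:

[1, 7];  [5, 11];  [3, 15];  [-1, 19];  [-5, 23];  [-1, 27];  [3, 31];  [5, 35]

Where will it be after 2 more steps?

[-3, 43]

The first coordinate reflects between -5 and 6, moving 4 per step.
  step 8: 5 → 1
  step 9: 1 → -3
The second coordinate changes by +4 each step: at step 9 it is 43.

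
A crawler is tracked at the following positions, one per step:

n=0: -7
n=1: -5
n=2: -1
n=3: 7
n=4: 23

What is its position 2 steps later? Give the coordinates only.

Consecutive displacements +2, +4, +8, +16 scale by a factor of 2 each step.
step 5: 23 + 32 → 55
step 6: 55 + 64 → 119

119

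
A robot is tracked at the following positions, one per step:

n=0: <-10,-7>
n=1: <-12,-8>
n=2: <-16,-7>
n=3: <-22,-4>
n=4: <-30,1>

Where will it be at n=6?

First differences are <-2,-1>, <-4,+1>, <-6,+3>, <-8,+5>; their common second difference is <-2,+2> (constant acceleration).
step 5: <-30,1> + <-10,+7> → <-40,8>
step 6: <-40,8> + <-12,+9> → <-52,17>

<-52,17>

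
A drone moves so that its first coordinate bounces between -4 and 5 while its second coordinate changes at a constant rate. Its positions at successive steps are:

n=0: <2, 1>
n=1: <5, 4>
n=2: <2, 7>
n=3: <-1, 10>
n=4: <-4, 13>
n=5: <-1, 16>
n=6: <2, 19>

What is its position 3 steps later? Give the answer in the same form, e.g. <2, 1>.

<-1, 28>

The first coordinate reflects between -4 and 5, moving 3 per step.
  step 7: 2 → 5
  step 8: 5 → 2
  step 9: 2 → -1
The second coordinate changes by +3 each step: at step 9 it is 28.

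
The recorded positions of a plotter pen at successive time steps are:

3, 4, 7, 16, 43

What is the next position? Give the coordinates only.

124

Step-to-step displacements: +1, +3, +9, +27; each is 3× the previous.
step 5: 43 + 81 → 124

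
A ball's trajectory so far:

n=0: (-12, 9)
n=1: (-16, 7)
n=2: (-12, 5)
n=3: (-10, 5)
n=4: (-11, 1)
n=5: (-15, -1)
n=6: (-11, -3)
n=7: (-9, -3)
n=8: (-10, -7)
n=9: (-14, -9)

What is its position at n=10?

Differencing gives (-4, -2), (+4, -2), (+2, +0), (-1, -4), (-4, -2), (+4, -2), (+2, +0), (-1, -4), (-4, -2). This is the pattern (-4, -2), (+4, -2), (+2, +0), (-1, -4) repeated.
step 10: apply (+4, -2) → (-10, -11)

(-10, -11)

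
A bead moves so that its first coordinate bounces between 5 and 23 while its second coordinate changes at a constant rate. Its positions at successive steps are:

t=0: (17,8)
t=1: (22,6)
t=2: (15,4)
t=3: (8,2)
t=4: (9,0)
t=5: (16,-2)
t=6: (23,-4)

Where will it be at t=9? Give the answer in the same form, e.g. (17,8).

(8,-10)

The first coordinate reflects between 5 and 23, moving 7 per step.
  step 7: 23 → 16
  step 8: 16 → 9
  step 9: 9 → 8
The second coordinate changes by -2 each step: at step 9 it is -10.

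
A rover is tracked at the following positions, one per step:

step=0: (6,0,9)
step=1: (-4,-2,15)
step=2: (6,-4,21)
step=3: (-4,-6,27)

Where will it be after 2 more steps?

(-4,-10,39)

First: cycles through 6, -4 every 2 steps. Step 5 lands at position 1 of the cycle → -4.
Second: linear, -2 per step → -10 at step 5.
Third: linear, +6 per step → 39 at step 5.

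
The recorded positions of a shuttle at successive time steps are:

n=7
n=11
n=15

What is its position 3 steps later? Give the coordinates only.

n=27

Each step adds +4 to the position.
step 3: 15 + 4 → n=19
step 4: 19 + 4 → n=23
step 5: 23 + 4 → n=27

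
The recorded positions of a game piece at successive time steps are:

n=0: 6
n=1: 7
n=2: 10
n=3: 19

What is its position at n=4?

Consecutive displacements +1, +3, +9 scale by a factor of 3 each step.
step 4: 19 + 27 → 46

46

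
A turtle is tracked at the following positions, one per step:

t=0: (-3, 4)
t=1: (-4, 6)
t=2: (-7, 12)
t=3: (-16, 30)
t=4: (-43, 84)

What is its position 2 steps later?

Consecutive displacements (-1, +2), (-3, +6), (-9, +18), (-27, +54) scale by a factor of 3 each step.
step 5: (-43, 84) + (-81, +162) → (-124, 246)
step 6: (-124, 246) + (-243, +486) → (-367, 732)

(-367, 732)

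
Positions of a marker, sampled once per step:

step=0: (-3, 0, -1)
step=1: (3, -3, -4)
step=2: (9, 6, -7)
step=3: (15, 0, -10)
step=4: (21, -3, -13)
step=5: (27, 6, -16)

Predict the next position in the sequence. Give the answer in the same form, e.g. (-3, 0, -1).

The first coordinate changes by +6 each step, so at step 6 it is -3 + 6·(6) = 33.
The second coordinate repeats the cycle [0, -3, 6] with period 3; step 6 mod 3 = 0, giving 0.
The third coordinate changes by -3 each step, so at step 6 it is -1 + 6·(-3) = -19.

(33, 0, -19)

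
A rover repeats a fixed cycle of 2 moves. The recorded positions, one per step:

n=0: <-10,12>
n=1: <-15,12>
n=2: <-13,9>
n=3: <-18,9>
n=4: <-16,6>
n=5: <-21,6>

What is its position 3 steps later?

<-22,0>

Step-to-step displacements: <-5,+0>, <+2,-3>, <-5,+0>, <+2,-3>, <-5,+0> — a repeating cycle of length 2.
step 6: apply <+2,-3> → <-19,3>
step 7: apply <-5,+0> → <-24,3>
step 8: apply <+2,-3> → <-22,0>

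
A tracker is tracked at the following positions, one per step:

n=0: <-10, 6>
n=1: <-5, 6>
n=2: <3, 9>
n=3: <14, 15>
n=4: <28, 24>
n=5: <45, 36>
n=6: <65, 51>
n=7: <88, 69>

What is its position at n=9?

Taking differences between consecutive positions: <+5, +0>, <+8, +3>, <+11, +6>, <+14, +9>, <+17, +12>, <+20, +15>, <+23, +18>. These grow by <+3, +3> each step.
step 8: <88, 69> + <+26, +21> → <114, 90>
step 9: <114, 90> + <+29, +24> → <143, 114>

<143, 114>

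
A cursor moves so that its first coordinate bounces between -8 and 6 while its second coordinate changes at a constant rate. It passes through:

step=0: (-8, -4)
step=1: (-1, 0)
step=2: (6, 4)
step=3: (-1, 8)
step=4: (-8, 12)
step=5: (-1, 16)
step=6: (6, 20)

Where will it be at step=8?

The first coordinate travels 7 per step and bounces off the walls at -8 and 6.
  step 7: 6 → -1
  step 8: -1 → -8
The second coordinate changes by +4 each step: at step 8 it is 28.

(-8, 28)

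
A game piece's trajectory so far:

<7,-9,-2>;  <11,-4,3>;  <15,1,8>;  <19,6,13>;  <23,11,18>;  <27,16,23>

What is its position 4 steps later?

<43,36,43>

Each step adds <+4,+5,+5> to the position.
step 6: <27,16,23> + <+4,+5,+5> → <31,21,28>
step 7: <31,21,28> + <+4,+5,+5> → <35,26,33>
step 8: <35,26,33> + <+4,+5,+5> → <39,31,38>
step 9: <39,31,38> + <+4,+5,+5> → <43,36,43>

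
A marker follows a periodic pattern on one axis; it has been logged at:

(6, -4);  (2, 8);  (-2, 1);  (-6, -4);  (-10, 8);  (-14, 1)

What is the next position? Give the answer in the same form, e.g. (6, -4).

First: linear, -4 per step → -18 at step 6.
Second: cycles through -4, 8, 1 every 3 steps. Step 6 lands at position 0 of the cycle → -4.

(-18, -4)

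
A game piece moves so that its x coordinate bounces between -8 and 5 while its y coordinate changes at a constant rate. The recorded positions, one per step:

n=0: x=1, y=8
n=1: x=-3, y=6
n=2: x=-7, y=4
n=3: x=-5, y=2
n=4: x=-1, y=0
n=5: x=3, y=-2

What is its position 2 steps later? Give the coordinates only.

The x coordinate travels 4 per step and bounces off the walls at -8 and 5.
  step 6: 3 → 3
  step 7: 3 → -1
The y coordinate changes by -2 each step: at step 7 it is -6.

x=-1, y=-6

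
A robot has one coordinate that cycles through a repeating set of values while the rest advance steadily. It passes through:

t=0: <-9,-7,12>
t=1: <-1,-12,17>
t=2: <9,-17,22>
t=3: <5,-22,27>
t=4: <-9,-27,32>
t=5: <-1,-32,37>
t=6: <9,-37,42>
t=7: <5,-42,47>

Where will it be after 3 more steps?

The first coordinate repeats the cycle [-9, -1, 9, 5] with period 4; step 10 mod 4 = 2, giving 9.
The second coordinate changes by -5 each step, so at step 10 it is -7 + 10·(-5) = -57.
The third coordinate changes by +5 each step, so at step 10 it is 12 + 10·(5) = 62.

<9,-57,62>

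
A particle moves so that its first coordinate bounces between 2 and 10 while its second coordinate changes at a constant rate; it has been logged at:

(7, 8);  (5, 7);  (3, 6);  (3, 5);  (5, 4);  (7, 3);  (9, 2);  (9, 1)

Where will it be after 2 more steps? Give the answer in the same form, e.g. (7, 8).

The first coordinate travels 2 per step and bounces off the walls at 2 and 10.
  step 8: 9 → 7
  step 9: 7 → 5
The second coordinate changes by -1 each step: at step 9 it is -1.

(5, -1)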